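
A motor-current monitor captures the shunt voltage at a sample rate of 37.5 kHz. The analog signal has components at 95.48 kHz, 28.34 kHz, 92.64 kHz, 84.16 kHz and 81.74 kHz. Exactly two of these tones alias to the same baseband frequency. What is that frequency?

fs/2 = 18.75 kHz.
95.48 kHz mod fs = 20.48 kHz.
20.48 kHz > fs/2 = 18.75 kHz, folds to fs − 20.48 kHz = 17.02 kHz.
28.34 kHz > fs/2 = 18.75 kHz, folds to fs − 28.34 kHz = 9.16 kHz.
92.64 kHz mod fs = 17.64 kHz.
17.64 kHz ≤ fs/2 = 18.75 kHz, appears at 17.64 kHz.
84.16 kHz mod fs = 9.16 kHz.
9.16 kHz ≤ fs/2 = 18.75 kHz, appears at 9.16 kHz.
81.74 kHz mod fs = 6.74 kHz.
6.74 kHz ≤ fs/2 = 18.75 kHz, appears at 6.74 kHz.
28.34 kHz and 84.16 kHz both map to 9.16 kHz.

9.16 kHz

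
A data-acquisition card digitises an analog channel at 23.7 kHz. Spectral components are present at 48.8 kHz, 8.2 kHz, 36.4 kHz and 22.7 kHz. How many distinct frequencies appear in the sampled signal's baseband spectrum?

fs/2 = 11.85 kHz.
48.8 kHz mod fs = 1.4 kHz.
1.4 kHz ≤ fs/2 = 11.85 kHz, appears at 1.4 kHz.
8.2 kHz ≤ fs/2 = 11.85 kHz, passes unchanged.
36.4 kHz mod fs = 12.7 kHz.
12.7 kHz > fs/2 = 11.85 kHz, folds to fs − 12.7 kHz = 11 kHz.
22.7 kHz > fs/2 = 11.85 kHz, folds to fs − 22.7 kHz = 1 kHz.
Distinct values: {1 kHz, 1.4 kHz, 8.2 kHz, 11 kHz} → 4.

4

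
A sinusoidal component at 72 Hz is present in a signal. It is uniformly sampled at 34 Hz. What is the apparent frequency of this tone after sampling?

72 Hz mod fs = 4 Hz.
4 Hz ≤ fs/2 = 17 Hz, appears at 4 Hz.

4 Hz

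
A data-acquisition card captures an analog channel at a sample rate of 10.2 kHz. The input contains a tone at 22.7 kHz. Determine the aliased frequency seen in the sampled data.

2.3 kHz

22.7 kHz mod fs = 2.3 kHz.
2.3 kHz ≤ fs/2 = 5.1 kHz, appears at 2.3 kHz.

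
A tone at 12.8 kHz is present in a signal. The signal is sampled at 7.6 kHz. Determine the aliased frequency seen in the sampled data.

12.8 kHz mod fs = 5.2 kHz.
5.2 kHz > fs/2 = 3.8 kHz, folds to fs − 5.2 kHz = 2.4 kHz.

2.4 kHz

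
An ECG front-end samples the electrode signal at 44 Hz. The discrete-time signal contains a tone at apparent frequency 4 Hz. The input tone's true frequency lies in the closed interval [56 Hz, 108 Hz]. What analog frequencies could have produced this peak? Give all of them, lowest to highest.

Frequencies that alias to 4 Hz are k·fs ± 4 Hz for integer k ≥ 0.
k=0: 4 Hz.
k=1: 40 Hz, 48 Hz.
k=2: 84 Hz, 92 Hz.
k=3: 128 Hz, 136 Hz.
Within [56 Hz, 108 Hz]: 84 Hz, 92 Hz.

84 Hz, 92 Hz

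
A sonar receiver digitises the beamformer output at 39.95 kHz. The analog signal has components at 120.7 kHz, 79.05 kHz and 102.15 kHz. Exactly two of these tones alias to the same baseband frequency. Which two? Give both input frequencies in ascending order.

79.05 kHz, 120.7 kHz

fs/2 = 19.975 kHz.
120.7 kHz mod fs = 0.85 kHz.
0.85 kHz ≤ fs/2 = 19.975 kHz, appears at 0.85 kHz.
79.05 kHz mod fs = 39.1 kHz.
39.1 kHz > fs/2 = 19.975 kHz, folds to fs − 39.1 kHz = 0.85 kHz.
102.15 kHz mod fs = 22.25 kHz.
22.25 kHz > fs/2 = 19.975 kHz, folds to fs − 22.25 kHz = 17.7 kHz.
79.05 kHz and 120.7 kHz both map to 0.85 kHz.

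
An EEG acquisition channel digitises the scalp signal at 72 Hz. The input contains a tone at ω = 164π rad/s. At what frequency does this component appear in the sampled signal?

10 Hz

ω = 164π rad/s → f = ω/(2π) = 82 Hz.
82 Hz mod fs = 10 Hz.
10 Hz ≤ fs/2 = 36 Hz, appears at 10 Hz.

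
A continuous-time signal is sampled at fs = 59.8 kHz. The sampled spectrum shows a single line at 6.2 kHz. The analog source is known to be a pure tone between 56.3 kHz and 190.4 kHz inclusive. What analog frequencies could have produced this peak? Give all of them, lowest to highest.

66 kHz, 113.4 kHz, 125.8 kHz, 173.2 kHz, 185.6 kHz

Frequencies that alias to 6.2 kHz are k·fs ± 6.2 kHz for integer k ≥ 0.
k=0: 6.2 kHz.
k=1: 53.6 kHz, 66 kHz.
k=2: 113.4 kHz, 125.8 kHz.
k=3: 173.2 kHz, 185.6 kHz.
k=4: 233 kHz, 245.4 kHz.
Within [56.3 kHz, 190.4 kHz]: 66 kHz, 113.4 kHz, 125.8 kHz, 173.2 kHz, 185.6 kHz.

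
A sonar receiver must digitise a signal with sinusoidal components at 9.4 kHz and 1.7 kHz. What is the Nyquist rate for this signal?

18.8 kHz

Highest-frequency component: 9.4 kHz.
Nyquist rate = 2 × 9.4 kHz = 18.8 kHz.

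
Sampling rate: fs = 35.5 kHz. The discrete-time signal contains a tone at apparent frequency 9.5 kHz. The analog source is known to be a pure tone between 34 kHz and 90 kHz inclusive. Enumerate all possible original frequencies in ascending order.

Frequencies that alias to 9.5 kHz are k·fs ± 9.5 kHz for integer k ≥ 0.
k=0: 9.5 kHz.
k=1: 26 kHz, 45 kHz.
k=2: 61.5 kHz, 80.5 kHz.
k=3: 97 kHz, 116 kHz.
Within [34 kHz, 90 kHz]: 45 kHz, 61.5 kHz, 80.5 kHz.

45 kHz, 61.5 kHz, 80.5 kHz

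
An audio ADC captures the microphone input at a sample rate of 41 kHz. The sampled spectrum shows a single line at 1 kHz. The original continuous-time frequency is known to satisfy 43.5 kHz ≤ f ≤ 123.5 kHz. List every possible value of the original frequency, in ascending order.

81 kHz, 83 kHz, 122 kHz

Frequencies that alias to 1 kHz are k·fs ± 1 kHz for integer k ≥ 0.
k=0: 1 kHz.
k=1: 40 kHz, 42 kHz.
k=2: 81 kHz, 83 kHz.
k=3: 122 kHz, 124 kHz.
k=4: 163 kHz, 165 kHz.
Within [43.5 kHz, 123.5 kHz]: 81 kHz, 83 kHz, 122 kHz.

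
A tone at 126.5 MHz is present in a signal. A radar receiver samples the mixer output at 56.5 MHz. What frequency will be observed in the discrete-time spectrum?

13.5 MHz

126.5 MHz mod fs = 13.5 MHz.
13.5 MHz ≤ fs/2 = 28.25 MHz, appears at 13.5 MHz.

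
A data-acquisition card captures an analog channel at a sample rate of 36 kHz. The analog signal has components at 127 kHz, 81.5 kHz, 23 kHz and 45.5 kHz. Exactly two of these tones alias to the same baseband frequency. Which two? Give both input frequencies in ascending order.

45.5 kHz, 81.5 kHz

fs/2 = 18 kHz.
127 kHz mod fs = 19 kHz.
19 kHz > fs/2 = 18 kHz, folds to fs − 19 kHz = 17 kHz.
81.5 kHz mod fs = 9.5 kHz.
9.5 kHz ≤ fs/2 = 18 kHz, appears at 9.5 kHz.
23 kHz > fs/2 = 18 kHz, folds to fs − 23 kHz = 13 kHz.
45.5 kHz mod fs = 9.5 kHz.
9.5 kHz ≤ fs/2 = 18 kHz, appears at 9.5 kHz.
45.5 kHz and 81.5 kHz both map to 9.5 kHz.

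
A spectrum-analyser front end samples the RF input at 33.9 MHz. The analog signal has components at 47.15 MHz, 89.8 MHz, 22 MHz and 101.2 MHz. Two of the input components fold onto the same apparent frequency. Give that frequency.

fs/2 = 16.95 MHz.
47.15 MHz mod fs = 13.25 MHz.
13.25 MHz ≤ fs/2 = 16.95 MHz, appears at 13.25 MHz.
89.8 MHz mod fs = 22 MHz.
22 MHz > fs/2 = 16.95 MHz, folds to fs − 22 MHz = 11.9 MHz.
22 MHz > fs/2 = 16.95 MHz, folds to fs − 22 MHz = 11.9 MHz.
101.2 MHz mod fs = 33.4 MHz.
33.4 MHz > fs/2 = 16.95 MHz, folds to fs − 33.4 MHz = 0.5 MHz.
22 MHz and 89.8 MHz both map to 11.9 MHz.

11.9 MHz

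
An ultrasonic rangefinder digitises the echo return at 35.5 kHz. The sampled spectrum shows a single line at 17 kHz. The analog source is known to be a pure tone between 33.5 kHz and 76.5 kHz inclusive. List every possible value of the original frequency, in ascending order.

52.5 kHz, 54 kHz

Frequencies that alias to 17 kHz are k·fs ± 17 kHz for integer k ≥ 0.
k=0: 17 kHz.
k=1: 18.5 kHz, 52.5 kHz.
k=2: 54 kHz, 88 kHz.
k=3: 89.5 kHz, 123.5 kHz.
Within [33.5 kHz, 76.5 kHz]: 52.5 kHz, 54 kHz.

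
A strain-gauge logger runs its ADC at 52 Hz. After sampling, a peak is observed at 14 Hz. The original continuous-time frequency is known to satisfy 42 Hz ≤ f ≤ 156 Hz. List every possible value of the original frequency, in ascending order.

Frequencies that alias to 14 Hz are k·fs ± 14 Hz for integer k ≥ 0.
k=0: 14 Hz.
k=1: 38 Hz, 66 Hz.
k=2: 90 Hz, 118 Hz.
k=3: 142 Hz, 170 Hz.
k=4: 194 Hz, 222 Hz.
Within [42 Hz, 156 Hz]: 66 Hz, 90 Hz, 118 Hz, 142 Hz.

66 Hz, 90 Hz, 118 Hz, 142 Hz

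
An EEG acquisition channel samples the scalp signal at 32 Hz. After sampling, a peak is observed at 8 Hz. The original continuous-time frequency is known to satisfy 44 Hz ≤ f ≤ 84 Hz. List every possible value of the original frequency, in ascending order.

Frequencies that alias to 8 Hz are k·fs ± 8 Hz for integer k ≥ 0.
k=0: 8 Hz.
k=1: 24 Hz, 40 Hz.
k=2: 56 Hz, 72 Hz.
k=3: 88 Hz, 104 Hz.
Within [44 Hz, 84 Hz]: 56 Hz, 72 Hz.

56 Hz, 72 Hz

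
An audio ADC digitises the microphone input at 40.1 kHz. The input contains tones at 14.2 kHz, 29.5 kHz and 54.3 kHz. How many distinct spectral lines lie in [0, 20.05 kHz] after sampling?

fs/2 = 20.05 kHz.
14.2 kHz ≤ fs/2 = 20.05 kHz, passes unchanged.
29.5 kHz > fs/2 = 20.05 kHz, folds to fs − 29.5 kHz = 10.6 kHz.
54.3 kHz mod fs = 14.2 kHz.
14.2 kHz ≤ fs/2 = 20.05 kHz, appears at 14.2 kHz.
Distinct values: {10.6 kHz, 14.2 kHz} → 2.

2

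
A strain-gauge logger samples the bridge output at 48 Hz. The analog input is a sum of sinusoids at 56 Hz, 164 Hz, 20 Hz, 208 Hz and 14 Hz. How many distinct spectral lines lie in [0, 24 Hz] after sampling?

4

fs/2 = 24 Hz.
56 Hz mod fs = 8 Hz.
8 Hz ≤ fs/2 = 24 Hz, appears at 8 Hz.
164 Hz mod fs = 20 Hz.
20 Hz ≤ fs/2 = 24 Hz, appears at 20 Hz.
20 Hz ≤ fs/2 = 24 Hz, passes unchanged.
208 Hz mod fs = 16 Hz.
16 Hz ≤ fs/2 = 24 Hz, appears at 16 Hz.
14 Hz ≤ fs/2 = 24 Hz, passes unchanged.
Distinct values: {8 Hz, 14 Hz, 16 Hz, 20 Hz} → 4.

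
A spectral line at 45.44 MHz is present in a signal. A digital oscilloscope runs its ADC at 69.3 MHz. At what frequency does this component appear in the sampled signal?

23.86 MHz

45.44 MHz > fs/2 = 34.65 MHz, folds to fs − 45.44 MHz = 23.86 MHz.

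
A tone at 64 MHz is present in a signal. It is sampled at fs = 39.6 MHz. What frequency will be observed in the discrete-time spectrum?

15.2 MHz

64 MHz mod fs = 24.4 MHz.
24.4 MHz > fs/2 = 19.8 MHz, folds to fs − 24.4 MHz = 15.2 MHz.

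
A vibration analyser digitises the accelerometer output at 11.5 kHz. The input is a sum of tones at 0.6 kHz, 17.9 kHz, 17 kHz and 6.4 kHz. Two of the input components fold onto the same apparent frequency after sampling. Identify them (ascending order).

6.4 kHz, 17.9 kHz

fs/2 = 5.75 kHz.
0.6 kHz ≤ fs/2 = 5.75 kHz, passes unchanged.
17.9 kHz mod fs = 6.4 kHz.
6.4 kHz > fs/2 = 5.75 kHz, folds to fs − 6.4 kHz = 5.1 kHz.
17 kHz mod fs = 5.5 kHz.
5.5 kHz ≤ fs/2 = 5.75 kHz, appears at 5.5 kHz.
6.4 kHz > fs/2 = 5.75 kHz, folds to fs − 6.4 kHz = 5.1 kHz.
6.4 kHz and 17.9 kHz both map to 5.1 kHz.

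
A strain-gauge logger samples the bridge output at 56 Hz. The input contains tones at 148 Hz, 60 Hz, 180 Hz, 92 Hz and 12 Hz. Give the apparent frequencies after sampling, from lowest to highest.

4 Hz, 12 Hz, 20 Hz

fs/2 = 28 Hz.
148 Hz mod fs = 36 Hz.
36 Hz > fs/2 = 28 Hz, folds to fs − 36 Hz = 20 Hz.
60 Hz mod fs = 4 Hz.
4 Hz ≤ fs/2 = 28 Hz, appears at 4 Hz.
180 Hz mod fs = 12 Hz.
12 Hz ≤ fs/2 = 28 Hz, appears at 12 Hz.
92 Hz mod fs = 36 Hz.
36 Hz > fs/2 = 28 Hz, folds to fs − 36 Hz = 20 Hz.
12 Hz ≤ fs/2 = 28 Hz, passes unchanged.
Distinct values: {4 Hz, 12 Hz, 20 Hz}.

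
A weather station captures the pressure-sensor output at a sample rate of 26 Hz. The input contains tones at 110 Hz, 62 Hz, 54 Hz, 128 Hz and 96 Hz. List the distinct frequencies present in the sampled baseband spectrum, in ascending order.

2 Hz, 6 Hz, 8 Hz, 10 Hz

fs/2 = 13 Hz.
110 Hz mod fs = 6 Hz.
6 Hz ≤ fs/2 = 13 Hz, appears at 6 Hz.
62 Hz mod fs = 10 Hz.
10 Hz ≤ fs/2 = 13 Hz, appears at 10 Hz.
54 Hz mod fs = 2 Hz.
2 Hz ≤ fs/2 = 13 Hz, appears at 2 Hz.
128 Hz mod fs = 24 Hz.
24 Hz > fs/2 = 13 Hz, folds to fs − 24 Hz = 2 Hz.
96 Hz mod fs = 18 Hz.
18 Hz > fs/2 = 13 Hz, folds to fs − 18 Hz = 8 Hz.
Distinct values: {2 Hz, 6 Hz, 8 Hz, 10 Hz}.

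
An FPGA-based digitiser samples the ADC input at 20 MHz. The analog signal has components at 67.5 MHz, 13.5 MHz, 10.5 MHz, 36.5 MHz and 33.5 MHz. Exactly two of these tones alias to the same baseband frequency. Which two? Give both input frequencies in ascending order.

fs/2 = 10 MHz.
67.5 MHz mod fs = 7.5 MHz.
7.5 MHz ≤ fs/2 = 10 MHz, appears at 7.5 MHz.
13.5 MHz > fs/2 = 10 MHz, folds to fs − 13.5 MHz = 6.5 MHz.
10.5 MHz > fs/2 = 10 MHz, folds to fs − 10.5 MHz = 9.5 MHz.
36.5 MHz mod fs = 16.5 MHz.
16.5 MHz > fs/2 = 10 MHz, folds to fs − 16.5 MHz = 3.5 MHz.
33.5 MHz mod fs = 13.5 MHz.
13.5 MHz > fs/2 = 10 MHz, folds to fs − 13.5 MHz = 6.5 MHz.
13.5 MHz and 33.5 MHz both map to 6.5 MHz.

13.5 MHz, 33.5 MHz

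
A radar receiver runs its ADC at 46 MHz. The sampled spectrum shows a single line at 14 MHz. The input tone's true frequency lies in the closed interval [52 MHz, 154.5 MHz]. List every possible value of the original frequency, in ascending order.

Frequencies that alias to 14 MHz are k·fs ± 14 MHz for integer k ≥ 0.
k=0: 14 MHz.
k=1: 32 MHz, 60 MHz.
k=2: 78 MHz, 106 MHz.
k=3: 124 MHz, 152 MHz.
k=4: 170 MHz, 198 MHz.
Within [52 MHz, 154.5 MHz]: 60 MHz, 78 MHz, 106 MHz, 124 MHz, 152 MHz.

60 MHz, 78 MHz, 106 MHz, 124 MHz, 152 MHz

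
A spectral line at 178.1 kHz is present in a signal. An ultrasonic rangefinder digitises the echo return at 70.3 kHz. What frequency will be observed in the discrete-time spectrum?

178.1 kHz mod fs = 37.5 kHz.
37.5 kHz > fs/2 = 35.15 kHz, folds to fs − 37.5 kHz = 32.8 kHz.

32.8 kHz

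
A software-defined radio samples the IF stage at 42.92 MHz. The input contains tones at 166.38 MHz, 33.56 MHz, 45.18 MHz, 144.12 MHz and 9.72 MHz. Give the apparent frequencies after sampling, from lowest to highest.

fs/2 = 21.46 MHz.
166.38 MHz mod fs = 37.62 MHz.
37.62 MHz > fs/2 = 21.46 MHz, folds to fs − 37.62 MHz = 5.3 MHz.
33.56 MHz > fs/2 = 21.46 MHz, folds to fs − 33.56 MHz = 9.36 MHz.
45.18 MHz mod fs = 2.26 MHz.
2.26 MHz ≤ fs/2 = 21.46 MHz, appears at 2.26 MHz.
144.12 MHz mod fs = 15.36 MHz.
15.36 MHz ≤ fs/2 = 21.46 MHz, appears at 15.36 MHz.
9.72 MHz ≤ fs/2 = 21.46 MHz, passes unchanged.
Distinct values: {2.26 MHz, 5.3 MHz, 9.36 MHz, 9.72 MHz, 15.36 MHz}.

2.26 MHz, 5.3 MHz, 9.36 MHz, 9.72 MHz, 15.36 MHz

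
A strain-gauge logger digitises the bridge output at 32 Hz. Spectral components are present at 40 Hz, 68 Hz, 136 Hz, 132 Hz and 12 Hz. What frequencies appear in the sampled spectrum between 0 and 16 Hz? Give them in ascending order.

4 Hz, 8 Hz, 12 Hz

fs/2 = 16 Hz.
40 Hz mod fs = 8 Hz.
8 Hz ≤ fs/2 = 16 Hz, appears at 8 Hz.
68 Hz mod fs = 4 Hz.
4 Hz ≤ fs/2 = 16 Hz, appears at 4 Hz.
136 Hz mod fs = 8 Hz.
8 Hz ≤ fs/2 = 16 Hz, appears at 8 Hz.
132 Hz mod fs = 4 Hz.
4 Hz ≤ fs/2 = 16 Hz, appears at 4 Hz.
12 Hz ≤ fs/2 = 16 Hz, passes unchanged.
Distinct values: {4 Hz, 8 Hz, 12 Hz}.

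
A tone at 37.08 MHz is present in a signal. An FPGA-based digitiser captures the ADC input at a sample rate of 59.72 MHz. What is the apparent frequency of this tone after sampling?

22.64 MHz

37.08 MHz > fs/2 = 29.86 MHz, folds to fs − 37.08 MHz = 22.64 MHz.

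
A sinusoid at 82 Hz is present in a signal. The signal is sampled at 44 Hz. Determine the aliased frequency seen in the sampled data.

82 Hz mod fs = 38 Hz.
38 Hz > fs/2 = 22 Hz, folds to fs − 38 Hz = 6 Hz.

6 Hz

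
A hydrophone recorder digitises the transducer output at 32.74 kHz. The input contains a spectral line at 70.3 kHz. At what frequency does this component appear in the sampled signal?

4.82 kHz

70.3 kHz mod fs = 4.82 kHz.
4.82 kHz ≤ fs/2 = 16.37 kHz, appears at 4.82 kHz.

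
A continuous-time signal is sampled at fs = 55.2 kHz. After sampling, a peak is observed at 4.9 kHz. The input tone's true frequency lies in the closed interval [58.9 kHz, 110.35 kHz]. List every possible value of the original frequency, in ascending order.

60.1 kHz, 105.5 kHz

Frequencies that alias to 4.9 kHz are k·fs ± 4.9 kHz for integer k ≥ 0.
k=0: 4.9 kHz.
k=1: 50.3 kHz, 60.1 kHz.
k=2: 105.5 kHz, 115.3 kHz.
k=3: 160.7 kHz, 170.5 kHz.
Within [58.9 kHz, 110.35 kHz]: 60.1 kHz, 105.5 kHz.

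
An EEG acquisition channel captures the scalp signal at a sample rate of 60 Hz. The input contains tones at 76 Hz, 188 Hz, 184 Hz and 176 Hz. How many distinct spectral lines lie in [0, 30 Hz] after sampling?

3

fs/2 = 30 Hz.
76 Hz mod fs = 16 Hz.
16 Hz ≤ fs/2 = 30 Hz, appears at 16 Hz.
188 Hz mod fs = 8 Hz.
8 Hz ≤ fs/2 = 30 Hz, appears at 8 Hz.
184 Hz mod fs = 4 Hz.
4 Hz ≤ fs/2 = 30 Hz, appears at 4 Hz.
176 Hz mod fs = 56 Hz.
56 Hz > fs/2 = 30 Hz, folds to fs − 56 Hz = 4 Hz.
Distinct values: {4 Hz, 8 Hz, 16 Hz} → 3.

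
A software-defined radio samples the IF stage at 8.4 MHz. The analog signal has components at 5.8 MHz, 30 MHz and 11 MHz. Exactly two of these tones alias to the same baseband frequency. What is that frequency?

2.6 MHz

fs/2 = 4.2 MHz.
5.8 MHz > fs/2 = 4.2 MHz, folds to fs − 5.8 MHz = 2.6 MHz.
30 MHz mod fs = 4.8 MHz.
4.8 MHz > fs/2 = 4.2 MHz, folds to fs − 4.8 MHz = 3.6 MHz.
11 MHz mod fs = 2.6 MHz.
2.6 MHz ≤ fs/2 = 4.2 MHz, appears at 2.6 MHz.
5.8 MHz and 11 MHz both map to 2.6 MHz.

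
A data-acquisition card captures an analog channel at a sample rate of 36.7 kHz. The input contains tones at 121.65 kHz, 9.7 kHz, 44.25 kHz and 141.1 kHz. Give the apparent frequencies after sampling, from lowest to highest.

fs/2 = 18.35 kHz.
121.65 kHz mod fs = 11.55 kHz.
11.55 kHz ≤ fs/2 = 18.35 kHz, appears at 11.55 kHz.
9.7 kHz ≤ fs/2 = 18.35 kHz, passes unchanged.
44.25 kHz mod fs = 7.55 kHz.
7.55 kHz ≤ fs/2 = 18.35 kHz, appears at 7.55 kHz.
141.1 kHz mod fs = 31 kHz.
31 kHz > fs/2 = 18.35 kHz, folds to fs − 31 kHz = 5.7 kHz.
Distinct values: {5.7 kHz, 7.55 kHz, 9.7 kHz, 11.55 kHz}.

5.7 kHz, 7.55 kHz, 9.7 kHz, 11.55 kHz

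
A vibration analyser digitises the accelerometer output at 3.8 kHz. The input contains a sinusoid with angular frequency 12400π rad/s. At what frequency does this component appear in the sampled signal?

1.4 kHz

ω = 12400π rad/s → f = ω/(2π) = 6200 Hz = 6.2 kHz.
6.2 kHz mod fs = 2.4 kHz.
2.4 kHz > fs/2 = 1.9 kHz, folds to fs − 2.4 kHz = 1.4 kHz.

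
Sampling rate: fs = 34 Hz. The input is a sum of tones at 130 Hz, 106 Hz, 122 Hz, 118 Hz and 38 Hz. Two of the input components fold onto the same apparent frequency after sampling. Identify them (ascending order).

38 Hz, 106 Hz

fs/2 = 17 Hz.
130 Hz mod fs = 28 Hz.
28 Hz > fs/2 = 17 Hz, folds to fs − 28 Hz = 6 Hz.
106 Hz mod fs = 4 Hz.
4 Hz ≤ fs/2 = 17 Hz, appears at 4 Hz.
122 Hz mod fs = 20 Hz.
20 Hz > fs/2 = 17 Hz, folds to fs − 20 Hz = 14 Hz.
118 Hz mod fs = 16 Hz.
16 Hz ≤ fs/2 = 17 Hz, appears at 16 Hz.
38 Hz mod fs = 4 Hz.
4 Hz ≤ fs/2 = 17 Hz, appears at 4 Hz.
38 Hz and 106 Hz both map to 4 Hz.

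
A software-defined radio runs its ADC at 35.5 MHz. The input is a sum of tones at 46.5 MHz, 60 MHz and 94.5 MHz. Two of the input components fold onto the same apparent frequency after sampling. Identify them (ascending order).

fs/2 = 17.75 MHz.
46.5 MHz mod fs = 11 MHz.
11 MHz ≤ fs/2 = 17.75 MHz, appears at 11 MHz.
60 MHz mod fs = 24.5 MHz.
24.5 MHz > fs/2 = 17.75 MHz, folds to fs − 24.5 MHz = 11 MHz.
94.5 MHz mod fs = 23.5 MHz.
23.5 MHz > fs/2 = 17.75 MHz, folds to fs − 23.5 MHz = 12 MHz.
46.5 MHz and 60 MHz both map to 11 MHz.

46.5 MHz, 60 MHz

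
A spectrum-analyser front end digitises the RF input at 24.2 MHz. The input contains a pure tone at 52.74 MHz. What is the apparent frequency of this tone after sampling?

4.34 MHz

52.74 MHz mod fs = 4.34 MHz.
4.34 MHz ≤ fs/2 = 12.1 MHz, appears at 4.34 MHz.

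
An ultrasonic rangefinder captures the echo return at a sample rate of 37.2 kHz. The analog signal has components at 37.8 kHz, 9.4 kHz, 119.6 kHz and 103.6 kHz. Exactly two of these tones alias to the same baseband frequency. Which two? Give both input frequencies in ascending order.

fs/2 = 18.6 kHz.
37.8 kHz mod fs = 0.6 kHz.
0.6 kHz ≤ fs/2 = 18.6 kHz, appears at 0.6 kHz.
9.4 kHz ≤ fs/2 = 18.6 kHz, passes unchanged.
119.6 kHz mod fs = 8 kHz.
8 kHz ≤ fs/2 = 18.6 kHz, appears at 8 kHz.
103.6 kHz mod fs = 29.2 kHz.
29.2 kHz > fs/2 = 18.6 kHz, folds to fs − 29.2 kHz = 8 kHz.
103.6 kHz and 119.6 kHz both map to 8 kHz.

103.6 kHz, 119.6 kHz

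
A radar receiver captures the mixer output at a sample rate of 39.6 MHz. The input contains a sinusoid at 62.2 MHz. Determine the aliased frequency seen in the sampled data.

17 MHz

62.2 MHz mod fs = 22.6 MHz.
22.6 MHz > fs/2 = 19.8 MHz, folds to fs − 22.6 MHz = 17 MHz.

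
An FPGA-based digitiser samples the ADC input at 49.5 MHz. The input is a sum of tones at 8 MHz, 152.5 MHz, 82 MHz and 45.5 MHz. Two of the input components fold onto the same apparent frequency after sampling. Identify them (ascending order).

fs/2 = 24.75 MHz.
8 MHz ≤ fs/2 = 24.75 MHz, passes unchanged.
152.5 MHz mod fs = 4 MHz.
4 MHz ≤ fs/2 = 24.75 MHz, appears at 4 MHz.
82 MHz mod fs = 32.5 MHz.
32.5 MHz > fs/2 = 24.75 MHz, folds to fs − 32.5 MHz = 17 MHz.
45.5 MHz > fs/2 = 24.75 MHz, folds to fs − 45.5 MHz = 4 MHz.
45.5 MHz and 152.5 MHz both map to 4 MHz.

45.5 MHz, 152.5 MHz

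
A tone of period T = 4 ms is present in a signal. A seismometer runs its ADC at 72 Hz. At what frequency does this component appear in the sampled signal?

34 Hz

T = 4 ms → f = 1/T = 250 Hz.
250 Hz mod fs = 34 Hz.
34 Hz ≤ fs/2 = 36 Hz, appears at 34 Hz.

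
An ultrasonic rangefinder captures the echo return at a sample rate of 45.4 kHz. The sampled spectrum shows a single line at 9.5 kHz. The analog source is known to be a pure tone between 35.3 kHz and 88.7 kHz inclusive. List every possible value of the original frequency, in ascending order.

35.9 kHz, 54.9 kHz, 81.3 kHz

Frequencies that alias to 9.5 kHz are k·fs ± 9.5 kHz for integer k ≥ 0.
k=0: 9.5 kHz.
k=1: 35.9 kHz, 54.9 kHz.
k=2: 81.3 kHz, 100.3 kHz.
k=3: 126.7 kHz, 145.7 kHz.
Within [35.3 kHz, 88.7 kHz]: 35.9 kHz, 54.9 kHz, 81.3 kHz.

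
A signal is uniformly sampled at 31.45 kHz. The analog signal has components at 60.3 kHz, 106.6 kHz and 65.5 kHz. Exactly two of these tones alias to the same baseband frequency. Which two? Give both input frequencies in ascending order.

fs/2 = 15.725 kHz.
60.3 kHz mod fs = 28.85 kHz.
28.85 kHz > fs/2 = 15.725 kHz, folds to fs − 28.85 kHz = 2.6 kHz.
106.6 kHz mod fs = 12.25 kHz.
12.25 kHz ≤ fs/2 = 15.725 kHz, appears at 12.25 kHz.
65.5 kHz mod fs = 2.6 kHz.
2.6 kHz ≤ fs/2 = 15.725 kHz, appears at 2.6 kHz.
60.3 kHz and 65.5 kHz both map to 2.6 kHz.

60.3 kHz, 65.5 kHz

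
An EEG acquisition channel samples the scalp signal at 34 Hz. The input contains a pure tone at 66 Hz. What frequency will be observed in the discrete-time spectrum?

66 Hz mod fs = 32 Hz.
32 Hz > fs/2 = 17 Hz, folds to fs − 32 Hz = 2 Hz.

2 Hz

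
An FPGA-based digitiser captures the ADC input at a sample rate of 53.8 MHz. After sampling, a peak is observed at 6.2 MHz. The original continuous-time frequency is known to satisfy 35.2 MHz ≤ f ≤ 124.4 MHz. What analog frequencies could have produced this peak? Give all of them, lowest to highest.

47.6 MHz, 60 MHz, 101.4 MHz, 113.8 MHz

Frequencies that alias to 6.2 MHz are k·fs ± 6.2 MHz for integer k ≥ 0.
k=0: 6.2 MHz.
k=1: 47.6 MHz, 60 MHz.
k=2: 101.4 MHz, 113.8 MHz.
k=3: 155.2 MHz, 167.6 MHz.
Within [35.2 MHz, 124.4 MHz]: 47.6 MHz, 60 MHz, 101.4 MHz, 113.8 MHz.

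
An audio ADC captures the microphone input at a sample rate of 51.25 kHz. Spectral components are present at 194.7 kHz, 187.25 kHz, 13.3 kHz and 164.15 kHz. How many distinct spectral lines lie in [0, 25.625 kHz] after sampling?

fs/2 = 25.625 kHz.
194.7 kHz mod fs = 40.95 kHz.
40.95 kHz > fs/2 = 25.625 kHz, folds to fs − 40.95 kHz = 10.3 kHz.
187.25 kHz mod fs = 33.5 kHz.
33.5 kHz > fs/2 = 25.625 kHz, folds to fs − 33.5 kHz = 17.75 kHz.
13.3 kHz ≤ fs/2 = 25.625 kHz, passes unchanged.
164.15 kHz mod fs = 10.4 kHz.
10.4 kHz ≤ fs/2 = 25.625 kHz, appears at 10.4 kHz.
Distinct values: {10.3 kHz, 10.4 kHz, 13.3 kHz, 17.75 kHz} → 4.

4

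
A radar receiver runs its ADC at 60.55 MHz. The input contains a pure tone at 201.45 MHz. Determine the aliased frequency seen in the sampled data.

201.45 MHz mod fs = 19.8 MHz.
19.8 MHz ≤ fs/2 = 30.275 MHz, appears at 19.8 MHz.

19.8 MHz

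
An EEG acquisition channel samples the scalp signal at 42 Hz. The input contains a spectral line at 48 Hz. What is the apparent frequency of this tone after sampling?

48 Hz mod fs = 6 Hz.
6 Hz ≤ fs/2 = 21 Hz, appears at 6 Hz.

6 Hz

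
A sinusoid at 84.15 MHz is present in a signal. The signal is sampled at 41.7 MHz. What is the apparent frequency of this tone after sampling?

84.15 MHz mod fs = 0.75 MHz.
0.75 MHz ≤ fs/2 = 20.85 MHz, appears at 0.75 MHz.

0.75 MHz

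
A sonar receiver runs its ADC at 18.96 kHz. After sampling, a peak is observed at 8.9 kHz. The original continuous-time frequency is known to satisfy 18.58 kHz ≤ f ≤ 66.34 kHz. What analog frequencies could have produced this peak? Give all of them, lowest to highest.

Frequencies that alias to 8.9 kHz are k·fs ± 8.9 kHz for integer k ≥ 0.
k=0: 8.9 kHz.
k=1: 10.06 kHz, 27.86 kHz.
k=2: 29.02 kHz, 46.82 kHz.
k=3: 47.98 kHz, 65.78 kHz.
k=4: 66.94 kHz, 84.74 kHz.
Within [18.58 kHz, 66.34 kHz]: 27.86 kHz, 29.02 kHz, 46.82 kHz, 47.98 kHz, 65.78 kHz.

27.86 kHz, 29.02 kHz, 46.82 kHz, 47.98 kHz, 65.78 kHz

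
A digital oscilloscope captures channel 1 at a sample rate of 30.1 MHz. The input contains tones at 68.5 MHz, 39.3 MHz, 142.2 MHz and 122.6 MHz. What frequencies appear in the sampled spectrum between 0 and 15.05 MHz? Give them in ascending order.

2.2 MHz, 8.3 MHz, 9.2 MHz

fs/2 = 15.05 MHz.
68.5 MHz mod fs = 8.3 MHz.
8.3 MHz ≤ fs/2 = 15.05 MHz, appears at 8.3 MHz.
39.3 MHz mod fs = 9.2 MHz.
9.2 MHz ≤ fs/2 = 15.05 MHz, appears at 9.2 MHz.
142.2 MHz mod fs = 21.8 MHz.
21.8 MHz > fs/2 = 15.05 MHz, folds to fs − 21.8 MHz = 8.3 MHz.
122.6 MHz mod fs = 2.2 MHz.
2.2 MHz ≤ fs/2 = 15.05 MHz, appears at 2.2 MHz.
Distinct values: {2.2 MHz, 8.3 MHz, 9.2 MHz}.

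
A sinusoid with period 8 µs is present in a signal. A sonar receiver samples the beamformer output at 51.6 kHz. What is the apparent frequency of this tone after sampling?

21.8 kHz

T = 8 µs → f = 1/T = 125 kHz.
125 kHz mod fs = 21.8 kHz.
21.8 kHz ≤ fs/2 = 25.8 kHz, appears at 21.8 kHz.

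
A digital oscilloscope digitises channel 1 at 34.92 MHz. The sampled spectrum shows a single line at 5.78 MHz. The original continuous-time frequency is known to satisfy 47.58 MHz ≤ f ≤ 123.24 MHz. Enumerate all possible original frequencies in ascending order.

64.06 MHz, 75.62 MHz, 98.98 MHz, 110.54 MHz

Frequencies that alias to 5.78 MHz are k·fs ± 5.78 MHz for integer k ≥ 0.
k=0: 5.78 MHz.
k=1: 29.14 MHz, 40.7 MHz.
k=2: 64.06 MHz, 75.62 MHz.
k=3: 98.98 MHz, 110.54 MHz.
k=4: 133.9 MHz, 145.46 MHz.
Within [47.58 MHz, 123.24 MHz]: 64.06 MHz, 75.62 MHz, 98.98 MHz, 110.54 MHz.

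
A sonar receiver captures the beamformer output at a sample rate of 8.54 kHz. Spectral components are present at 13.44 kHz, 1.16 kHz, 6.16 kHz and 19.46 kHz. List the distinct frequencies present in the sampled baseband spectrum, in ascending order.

fs/2 = 4.27 kHz.
13.44 kHz mod fs = 4.9 kHz.
4.9 kHz > fs/2 = 4.27 kHz, folds to fs − 4.9 kHz = 3.64 kHz.
1.16 kHz ≤ fs/2 = 4.27 kHz, passes unchanged.
6.16 kHz > fs/2 = 4.27 kHz, folds to fs − 6.16 kHz = 2.38 kHz.
19.46 kHz mod fs = 2.38 kHz.
2.38 kHz ≤ fs/2 = 4.27 kHz, appears at 2.38 kHz.
Distinct values: {1.16 kHz, 2.38 kHz, 3.64 kHz}.

1.16 kHz, 2.38 kHz, 3.64 kHz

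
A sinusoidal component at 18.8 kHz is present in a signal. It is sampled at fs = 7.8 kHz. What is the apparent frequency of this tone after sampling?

3.2 kHz

18.8 kHz mod fs = 3.2 kHz.
3.2 kHz ≤ fs/2 = 3.9 kHz, appears at 3.2 kHz.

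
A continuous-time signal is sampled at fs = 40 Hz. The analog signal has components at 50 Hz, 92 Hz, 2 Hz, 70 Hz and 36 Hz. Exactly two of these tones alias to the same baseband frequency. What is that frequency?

fs/2 = 20 Hz.
50 Hz mod fs = 10 Hz.
10 Hz ≤ fs/2 = 20 Hz, appears at 10 Hz.
92 Hz mod fs = 12 Hz.
12 Hz ≤ fs/2 = 20 Hz, appears at 12 Hz.
2 Hz ≤ fs/2 = 20 Hz, passes unchanged.
70 Hz mod fs = 30 Hz.
30 Hz > fs/2 = 20 Hz, folds to fs − 30 Hz = 10 Hz.
36 Hz > fs/2 = 20 Hz, folds to fs − 36 Hz = 4 Hz.
50 Hz and 70 Hz both map to 10 Hz.

10 Hz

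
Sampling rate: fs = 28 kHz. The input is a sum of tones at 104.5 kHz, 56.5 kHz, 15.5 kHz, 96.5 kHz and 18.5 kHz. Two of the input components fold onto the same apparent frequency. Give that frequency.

12.5 kHz

fs/2 = 14 kHz.
104.5 kHz mod fs = 20.5 kHz.
20.5 kHz > fs/2 = 14 kHz, folds to fs − 20.5 kHz = 7.5 kHz.
56.5 kHz mod fs = 0.5 kHz.
0.5 kHz ≤ fs/2 = 14 kHz, appears at 0.5 kHz.
15.5 kHz > fs/2 = 14 kHz, folds to fs − 15.5 kHz = 12.5 kHz.
96.5 kHz mod fs = 12.5 kHz.
12.5 kHz ≤ fs/2 = 14 kHz, appears at 12.5 kHz.
18.5 kHz > fs/2 = 14 kHz, folds to fs − 18.5 kHz = 9.5 kHz.
15.5 kHz and 96.5 kHz both map to 12.5 kHz.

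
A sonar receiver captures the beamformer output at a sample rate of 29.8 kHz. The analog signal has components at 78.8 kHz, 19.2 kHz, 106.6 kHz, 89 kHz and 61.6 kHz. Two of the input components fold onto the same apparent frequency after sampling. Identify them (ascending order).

19.2 kHz, 78.8 kHz

fs/2 = 14.9 kHz.
78.8 kHz mod fs = 19.2 kHz.
19.2 kHz > fs/2 = 14.9 kHz, folds to fs − 19.2 kHz = 10.6 kHz.
19.2 kHz > fs/2 = 14.9 kHz, folds to fs − 19.2 kHz = 10.6 kHz.
106.6 kHz mod fs = 17.2 kHz.
17.2 kHz > fs/2 = 14.9 kHz, folds to fs − 17.2 kHz = 12.6 kHz.
89 kHz mod fs = 29.4 kHz.
29.4 kHz > fs/2 = 14.9 kHz, folds to fs − 29.4 kHz = 0.4 kHz.
61.6 kHz mod fs = 2 kHz.
2 kHz ≤ fs/2 = 14.9 kHz, appears at 2 kHz.
19.2 kHz and 78.8 kHz both map to 10.6 kHz.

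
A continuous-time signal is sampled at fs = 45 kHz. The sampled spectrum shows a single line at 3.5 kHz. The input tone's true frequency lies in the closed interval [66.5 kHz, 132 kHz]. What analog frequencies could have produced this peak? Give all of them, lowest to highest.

Frequencies that alias to 3.5 kHz are k·fs ± 3.5 kHz for integer k ≥ 0.
k=0: 3.5 kHz.
k=1: 41.5 kHz, 48.5 kHz.
k=2: 86.5 kHz, 93.5 kHz.
k=3: 131.5 kHz, 138.5 kHz.
k=4: 176.5 kHz, 183.5 kHz.
Within [66.5 kHz, 132 kHz]: 86.5 kHz, 93.5 kHz, 131.5 kHz.

86.5 kHz, 93.5 kHz, 131.5 kHz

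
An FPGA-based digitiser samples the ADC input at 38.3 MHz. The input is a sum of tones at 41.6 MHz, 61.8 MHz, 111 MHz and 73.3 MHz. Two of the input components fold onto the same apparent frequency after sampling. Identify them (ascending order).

fs/2 = 19.15 MHz.
41.6 MHz mod fs = 3.3 MHz.
3.3 MHz ≤ fs/2 = 19.15 MHz, appears at 3.3 MHz.
61.8 MHz mod fs = 23.5 MHz.
23.5 MHz > fs/2 = 19.15 MHz, folds to fs − 23.5 MHz = 14.8 MHz.
111 MHz mod fs = 34.4 MHz.
34.4 MHz > fs/2 = 19.15 MHz, folds to fs − 34.4 MHz = 3.9 MHz.
73.3 MHz mod fs = 35 MHz.
35 MHz > fs/2 = 19.15 MHz, folds to fs − 35 MHz = 3.3 MHz.
41.6 MHz and 73.3 MHz both map to 3.3 MHz.

41.6 MHz, 73.3 MHz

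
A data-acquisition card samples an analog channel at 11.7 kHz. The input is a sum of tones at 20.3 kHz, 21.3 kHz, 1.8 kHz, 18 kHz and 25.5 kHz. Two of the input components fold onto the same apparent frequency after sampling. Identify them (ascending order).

fs/2 = 5.85 kHz.
20.3 kHz mod fs = 8.6 kHz.
8.6 kHz > fs/2 = 5.85 kHz, folds to fs − 8.6 kHz = 3.1 kHz.
21.3 kHz mod fs = 9.6 kHz.
9.6 kHz > fs/2 = 5.85 kHz, folds to fs − 9.6 kHz = 2.1 kHz.
1.8 kHz ≤ fs/2 = 5.85 kHz, passes unchanged.
18 kHz mod fs = 6.3 kHz.
6.3 kHz > fs/2 = 5.85 kHz, folds to fs − 6.3 kHz = 5.4 kHz.
25.5 kHz mod fs = 2.1 kHz.
2.1 kHz ≤ fs/2 = 5.85 kHz, appears at 2.1 kHz.
21.3 kHz and 25.5 kHz both map to 2.1 kHz.

21.3 kHz, 25.5 kHz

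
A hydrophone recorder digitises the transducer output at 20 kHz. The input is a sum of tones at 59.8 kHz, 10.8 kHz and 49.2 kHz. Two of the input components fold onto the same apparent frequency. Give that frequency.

9.2 kHz

fs/2 = 10 kHz.
59.8 kHz mod fs = 19.8 kHz.
19.8 kHz > fs/2 = 10 kHz, folds to fs − 19.8 kHz = 0.2 kHz.
10.8 kHz > fs/2 = 10 kHz, folds to fs − 10.8 kHz = 9.2 kHz.
49.2 kHz mod fs = 9.2 kHz.
9.2 kHz ≤ fs/2 = 10 kHz, appears at 9.2 kHz.
10.8 kHz and 49.2 kHz both map to 9.2 kHz.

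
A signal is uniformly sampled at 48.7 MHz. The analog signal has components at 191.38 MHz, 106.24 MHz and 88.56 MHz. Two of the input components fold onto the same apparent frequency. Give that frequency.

fs/2 = 24.35 MHz.
191.38 MHz mod fs = 45.28 MHz.
45.28 MHz > fs/2 = 24.35 MHz, folds to fs − 45.28 MHz = 3.42 MHz.
106.24 MHz mod fs = 8.84 MHz.
8.84 MHz ≤ fs/2 = 24.35 MHz, appears at 8.84 MHz.
88.56 MHz mod fs = 39.86 MHz.
39.86 MHz > fs/2 = 24.35 MHz, folds to fs − 39.86 MHz = 8.84 MHz.
88.56 MHz and 106.24 MHz both map to 8.84 MHz.

8.84 MHz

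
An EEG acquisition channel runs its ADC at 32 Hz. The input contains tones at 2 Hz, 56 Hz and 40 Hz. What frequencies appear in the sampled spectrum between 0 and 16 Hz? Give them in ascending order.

2 Hz, 8 Hz

fs/2 = 16 Hz.
2 Hz ≤ fs/2 = 16 Hz, passes unchanged.
56 Hz mod fs = 24 Hz.
24 Hz > fs/2 = 16 Hz, folds to fs − 24 Hz = 8 Hz.
40 Hz mod fs = 8 Hz.
8 Hz ≤ fs/2 = 16 Hz, appears at 8 Hz.
Distinct values: {2 Hz, 8 Hz}.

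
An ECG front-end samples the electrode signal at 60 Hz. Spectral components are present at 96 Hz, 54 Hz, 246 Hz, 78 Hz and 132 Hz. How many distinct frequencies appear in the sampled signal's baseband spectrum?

4

fs/2 = 30 Hz.
96 Hz mod fs = 36 Hz.
36 Hz > fs/2 = 30 Hz, folds to fs − 36 Hz = 24 Hz.
54 Hz > fs/2 = 30 Hz, folds to fs − 54 Hz = 6 Hz.
246 Hz mod fs = 6 Hz.
6 Hz ≤ fs/2 = 30 Hz, appears at 6 Hz.
78 Hz mod fs = 18 Hz.
18 Hz ≤ fs/2 = 30 Hz, appears at 18 Hz.
132 Hz mod fs = 12 Hz.
12 Hz ≤ fs/2 = 30 Hz, appears at 12 Hz.
Distinct values: {6 Hz, 12 Hz, 18 Hz, 24 Hz} → 4.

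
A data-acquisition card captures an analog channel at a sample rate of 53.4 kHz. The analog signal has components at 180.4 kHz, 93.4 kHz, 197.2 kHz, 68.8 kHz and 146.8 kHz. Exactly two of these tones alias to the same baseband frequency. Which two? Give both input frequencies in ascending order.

fs/2 = 26.7 kHz.
180.4 kHz mod fs = 20.2 kHz.
20.2 kHz ≤ fs/2 = 26.7 kHz, appears at 20.2 kHz.
93.4 kHz mod fs = 40 kHz.
40 kHz > fs/2 = 26.7 kHz, folds to fs − 40 kHz = 13.4 kHz.
197.2 kHz mod fs = 37 kHz.
37 kHz > fs/2 = 26.7 kHz, folds to fs − 37 kHz = 16.4 kHz.
68.8 kHz mod fs = 15.4 kHz.
15.4 kHz ≤ fs/2 = 26.7 kHz, appears at 15.4 kHz.
146.8 kHz mod fs = 40 kHz.
40 kHz > fs/2 = 26.7 kHz, folds to fs − 40 kHz = 13.4 kHz.
93.4 kHz and 146.8 kHz both map to 13.4 kHz.

93.4 kHz, 146.8 kHz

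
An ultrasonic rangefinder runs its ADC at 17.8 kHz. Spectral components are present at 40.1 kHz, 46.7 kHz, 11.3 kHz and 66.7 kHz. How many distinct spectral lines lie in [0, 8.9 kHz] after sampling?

fs/2 = 8.9 kHz.
40.1 kHz mod fs = 4.5 kHz.
4.5 kHz ≤ fs/2 = 8.9 kHz, appears at 4.5 kHz.
46.7 kHz mod fs = 11.1 kHz.
11.1 kHz > fs/2 = 8.9 kHz, folds to fs − 11.1 kHz = 6.7 kHz.
11.3 kHz > fs/2 = 8.9 kHz, folds to fs − 11.3 kHz = 6.5 kHz.
66.7 kHz mod fs = 13.3 kHz.
13.3 kHz > fs/2 = 8.9 kHz, folds to fs − 13.3 kHz = 4.5 kHz.
Distinct values: {4.5 kHz, 6.5 kHz, 6.7 kHz} → 3.

3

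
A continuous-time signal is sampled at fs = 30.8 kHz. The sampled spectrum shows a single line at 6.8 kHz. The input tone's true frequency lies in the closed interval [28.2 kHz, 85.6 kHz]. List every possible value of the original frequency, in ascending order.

Frequencies that alias to 6.8 kHz are k·fs ± 6.8 kHz for integer k ≥ 0.
k=0: 6.8 kHz.
k=1: 24 kHz, 37.6 kHz.
k=2: 54.8 kHz, 68.4 kHz.
k=3: 85.6 kHz, 99.2 kHz.
k=4: 116.4 kHz, 130 kHz.
Within [28.2 kHz, 85.6 kHz]: 37.6 kHz, 54.8 kHz, 68.4 kHz, 85.6 kHz.

37.6 kHz, 54.8 kHz, 68.4 kHz, 85.6 kHz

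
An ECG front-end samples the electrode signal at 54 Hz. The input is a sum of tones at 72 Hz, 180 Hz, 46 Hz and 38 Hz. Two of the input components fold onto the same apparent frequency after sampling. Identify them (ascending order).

72 Hz, 180 Hz

fs/2 = 27 Hz.
72 Hz mod fs = 18 Hz.
18 Hz ≤ fs/2 = 27 Hz, appears at 18 Hz.
180 Hz mod fs = 18 Hz.
18 Hz ≤ fs/2 = 27 Hz, appears at 18 Hz.
46 Hz > fs/2 = 27 Hz, folds to fs − 46 Hz = 8 Hz.
38 Hz > fs/2 = 27 Hz, folds to fs − 38 Hz = 16 Hz.
72 Hz and 180 Hz both map to 18 Hz.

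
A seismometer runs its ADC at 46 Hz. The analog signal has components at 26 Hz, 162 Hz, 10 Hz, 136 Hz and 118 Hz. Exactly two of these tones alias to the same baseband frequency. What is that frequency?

20 Hz

fs/2 = 23 Hz.
26 Hz > fs/2 = 23 Hz, folds to fs − 26 Hz = 20 Hz.
162 Hz mod fs = 24 Hz.
24 Hz > fs/2 = 23 Hz, folds to fs − 24 Hz = 22 Hz.
10 Hz ≤ fs/2 = 23 Hz, passes unchanged.
136 Hz mod fs = 44 Hz.
44 Hz > fs/2 = 23 Hz, folds to fs − 44 Hz = 2 Hz.
118 Hz mod fs = 26 Hz.
26 Hz > fs/2 = 23 Hz, folds to fs − 26 Hz = 20 Hz.
26 Hz and 118 Hz both map to 20 Hz.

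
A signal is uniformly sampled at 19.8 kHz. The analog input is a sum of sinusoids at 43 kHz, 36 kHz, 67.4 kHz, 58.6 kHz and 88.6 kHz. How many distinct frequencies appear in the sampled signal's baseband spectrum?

fs/2 = 9.9 kHz.
43 kHz mod fs = 3.4 kHz.
3.4 kHz ≤ fs/2 = 9.9 kHz, appears at 3.4 kHz.
36 kHz mod fs = 16.2 kHz.
16.2 kHz > fs/2 = 9.9 kHz, folds to fs − 16.2 kHz = 3.6 kHz.
67.4 kHz mod fs = 8 kHz.
8 kHz ≤ fs/2 = 9.9 kHz, appears at 8 kHz.
58.6 kHz mod fs = 19 kHz.
19 kHz > fs/2 = 9.9 kHz, folds to fs − 19 kHz = 0.8 kHz.
88.6 kHz mod fs = 9.4 kHz.
9.4 kHz ≤ fs/2 = 9.9 kHz, appears at 9.4 kHz.
Distinct values: {0.8 kHz, 3.4 kHz, 3.6 kHz, 8 kHz, 9.4 kHz} → 5.

5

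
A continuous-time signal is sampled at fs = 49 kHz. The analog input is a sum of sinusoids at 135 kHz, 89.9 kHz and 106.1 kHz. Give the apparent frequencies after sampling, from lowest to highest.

8.1 kHz, 12 kHz

fs/2 = 24.5 kHz.
135 kHz mod fs = 37 kHz.
37 kHz > fs/2 = 24.5 kHz, folds to fs − 37 kHz = 12 kHz.
89.9 kHz mod fs = 40.9 kHz.
40.9 kHz > fs/2 = 24.5 kHz, folds to fs − 40.9 kHz = 8.1 kHz.
106.1 kHz mod fs = 8.1 kHz.
8.1 kHz ≤ fs/2 = 24.5 kHz, appears at 8.1 kHz.
Distinct values: {8.1 kHz, 12 kHz}.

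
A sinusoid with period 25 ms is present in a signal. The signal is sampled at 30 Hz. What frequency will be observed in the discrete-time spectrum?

T = 25 ms → f = 1/T = 40 Hz.
40 Hz mod fs = 10 Hz.
10 Hz ≤ fs/2 = 15 Hz, appears at 10 Hz.

10 Hz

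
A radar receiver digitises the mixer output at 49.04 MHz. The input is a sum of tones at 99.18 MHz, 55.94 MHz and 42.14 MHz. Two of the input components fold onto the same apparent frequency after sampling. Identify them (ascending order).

fs/2 = 24.52 MHz.
99.18 MHz mod fs = 1.1 MHz.
1.1 MHz ≤ fs/2 = 24.52 MHz, appears at 1.1 MHz.
55.94 MHz mod fs = 6.9 MHz.
6.9 MHz ≤ fs/2 = 24.52 MHz, appears at 6.9 MHz.
42.14 MHz > fs/2 = 24.52 MHz, folds to fs − 42.14 MHz = 6.9 MHz.
42.14 MHz and 55.94 MHz both map to 6.9 MHz.

42.14 MHz, 55.94 MHz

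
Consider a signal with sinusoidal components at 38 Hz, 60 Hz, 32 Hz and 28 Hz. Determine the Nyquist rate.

120 Hz

Highest-frequency component: 60 Hz.
Nyquist rate = 2 × 60 Hz = 120 Hz.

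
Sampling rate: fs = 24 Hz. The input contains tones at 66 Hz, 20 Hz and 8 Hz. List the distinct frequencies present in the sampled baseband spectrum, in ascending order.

4 Hz, 6 Hz, 8 Hz

fs/2 = 12 Hz.
66 Hz mod fs = 18 Hz.
18 Hz > fs/2 = 12 Hz, folds to fs − 18 Hz = 6 Hz.
20 Hz > fs/2 = 12 Hz, folds to fs − 20 Hz = 4 Hz.
8 Hz ≤ fs/2 = 12 Hz, passes unchanged.
Distinct values: {4 Hz, 6 Hz, 8 Hz}.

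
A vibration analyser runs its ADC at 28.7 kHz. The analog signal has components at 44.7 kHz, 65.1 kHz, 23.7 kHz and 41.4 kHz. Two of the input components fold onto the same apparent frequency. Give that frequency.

fs/2 = 14.35 kHz.
44.7 kHz mod fs = 16 kHz.
16 kHz > fs/2 = 14.35 kHz, folds to fs − 16 kHz = 12.7 kHz.
65.1 kHz mod fs = 7.7 kHz.
7.7 kHz ≤ fs/2 = 14.35 kHz, appears at 7.7 kHz.
23.7 kHz > fs/2 = 14.35 kHz, folds to fs − 23.7 kHz = 5 kHz.
41.4 kHz mod fs = 12.7 kHz.
12.7 kHz ≤ fs/2 = 14.35 kHz, appears at 12.7 kHz.
41.4 kHz and 44.7 kHz both map to 12.7 kHz.

12.7 kHz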